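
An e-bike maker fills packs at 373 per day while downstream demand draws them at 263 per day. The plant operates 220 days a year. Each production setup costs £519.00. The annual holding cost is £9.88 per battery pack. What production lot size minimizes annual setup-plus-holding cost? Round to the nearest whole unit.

Q* ≈ 4,540 packs

Annual demand D = 263 × 220 = 57,860.
Production build-up factor (1 − d/p) = 1 − 263/373 = 0.2949.
Q* = √(2DS / (H(1 − d/p))) = √(2 × 57,860 × 519 / (9.88 × 0.2949)).
= √(60,058,680 / 2.9137) ≈ 4540.122.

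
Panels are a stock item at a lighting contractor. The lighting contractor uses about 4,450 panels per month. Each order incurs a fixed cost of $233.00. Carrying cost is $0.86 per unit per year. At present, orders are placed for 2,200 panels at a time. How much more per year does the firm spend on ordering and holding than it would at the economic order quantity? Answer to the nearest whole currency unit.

Annual demand D = 4,450 × 12 = 53,400.
EOQ = √(2DS/H) = √(2 × 53,400 × 233 / 0.86) ≈ 5379.16.
Cost at Q* = (D/Q*)S + (Q*/2)H = √(2DSH) ≈ $4,626.08.
Cost at Q = 2,200: (53,400/2,200)×233 + (2,200/2)×0.86 = $5,655.55 + $946.00 = $6,601.55.
Excess = $6,601.55 − $4,626.08 = $1,975.47.

Extra cost ≈ $1,975 per year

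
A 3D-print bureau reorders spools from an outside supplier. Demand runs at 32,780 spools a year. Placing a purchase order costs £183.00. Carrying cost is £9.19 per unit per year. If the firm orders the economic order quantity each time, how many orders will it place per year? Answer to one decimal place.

N ≈ 28.7 orders per year

Q* = √(2DS/H) = √(2 × 32,780 × 183 / 9.19) ≈ 1142.58.
Orders per year = D / Q* = 32,780 / 1142.58 ≈ 28.689.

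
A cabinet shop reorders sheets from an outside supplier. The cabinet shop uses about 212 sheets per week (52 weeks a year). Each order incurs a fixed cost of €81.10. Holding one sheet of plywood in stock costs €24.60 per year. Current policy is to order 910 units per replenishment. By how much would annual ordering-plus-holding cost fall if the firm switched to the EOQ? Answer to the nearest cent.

Annual demand D = 212 × 52 = 11,024.
EOQ = √(2DS/H) = √(2 × 11,024 × 81.1 / 24.6) ≈ 269.60.
Cost at Q* = (D/Q*)S + (Q*/2)H = √(2DSH) ≈ €6,632.28.
Cost at Q = 910: (11,024/910)×81.1 + (910/2)×24.6 = €982.47 + €11,193.00 = €12,175.47.
Excess = €12,175.47 − €6,632.28 = €5,543.19.

Extra cost ≈ €5,543.19 per year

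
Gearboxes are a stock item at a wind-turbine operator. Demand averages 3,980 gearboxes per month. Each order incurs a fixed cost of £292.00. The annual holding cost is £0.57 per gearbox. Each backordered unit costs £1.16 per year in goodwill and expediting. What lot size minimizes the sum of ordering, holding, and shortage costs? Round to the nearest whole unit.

Q* ≈ 8,543 gearboxes

Annual demand D = 3,980 × 12 = 47,760.
With planned backorders, Q* = √(2DS/H) · √((H+B)/B).
√(2DS/H) = √(2 × 47,760 × 292 / 0.57) = 6995.216.
√((H+B)/B) = √((0.57+1.16)/1.16) = 1.2212.
Q* ≈ 8542.701.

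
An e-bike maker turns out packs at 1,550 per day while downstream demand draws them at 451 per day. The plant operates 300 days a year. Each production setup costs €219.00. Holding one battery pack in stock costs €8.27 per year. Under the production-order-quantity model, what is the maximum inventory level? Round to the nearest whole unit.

Annual demand D = 451 × 300 = 135,300.
Production build-up factor (1 − d/p) = 1 − 451/1,550 = 0.7090.
Q* = √(2DS / (H(1 − d/p))) = √(2 × 135,300 × 219 / (8.27 × 0.7090)).
= √(59,261,400 / 5.8637) ≈ 3179.071.
Maximum inventory = Q*(1 − d/p) = 3179.071 × 0.7090 ≈ 2254.064.

I_max ≈ 2,254 packs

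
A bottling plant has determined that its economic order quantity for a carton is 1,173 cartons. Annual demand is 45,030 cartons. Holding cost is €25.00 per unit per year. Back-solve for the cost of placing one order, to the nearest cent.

Invert the EOQ relation Q*² = 2DS/H.
From Q* = √(2DS/H): S = Q*²H / (2D) = 1,173² × 25 / (2 × 45,030) = 381.9479.

S ≈ €381.95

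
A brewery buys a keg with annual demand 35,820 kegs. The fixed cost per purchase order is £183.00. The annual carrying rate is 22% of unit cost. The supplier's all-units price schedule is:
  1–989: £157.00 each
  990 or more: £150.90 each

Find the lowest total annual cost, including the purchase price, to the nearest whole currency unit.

TC* ≈ £5,428,292

Holding cost per unit per year at price C is H = 0.22·C.
Candidates are each tier's EOQ (if it falls in that tier) and each price-break quantity.
EOQ at £157.00 = 616.1 (feasible in tier 1): TC = 35,820×£157.00 + (35,820/616.1)×183 + (616.1/2)×0.22×£157.00 = £5,645,019.65.
EOQ at £150.90 = 628.4 < 990, so use break Q=990: TC = 35,820×£150.90 + (35,820/990.0)×183 + (990.0/2)×0.22×£150.90 = £5,428,292.28.
Lowest total cost among the candidates is at Q = 990.0.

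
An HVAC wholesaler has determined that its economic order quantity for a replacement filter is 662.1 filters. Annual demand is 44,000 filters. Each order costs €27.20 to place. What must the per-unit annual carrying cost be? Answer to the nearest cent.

The basic EOQ model gives Q* = √(2DS/H); rearrange for the unknown.
From Q* = √(2DS/H): H = 2DS / Q*² = 2 × 44,000 × 27.2 / 662.1² = 5.4601.

H ≈ €5.46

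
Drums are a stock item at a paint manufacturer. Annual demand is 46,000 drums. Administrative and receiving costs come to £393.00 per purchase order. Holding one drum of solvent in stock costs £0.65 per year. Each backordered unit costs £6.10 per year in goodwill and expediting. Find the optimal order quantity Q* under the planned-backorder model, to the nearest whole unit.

With planned backorders, Q* = √(2DS/H) · √((H+B)/B).
√(2DS/H) = √(2 × 46,000 × 393 / 0.65) = 7458.191.
√((H+B)/B) = √((0.65+6.1)/6.1) = 1.0519.
Q* ≈ 7845.497.

Q* ≈ 7,845 drums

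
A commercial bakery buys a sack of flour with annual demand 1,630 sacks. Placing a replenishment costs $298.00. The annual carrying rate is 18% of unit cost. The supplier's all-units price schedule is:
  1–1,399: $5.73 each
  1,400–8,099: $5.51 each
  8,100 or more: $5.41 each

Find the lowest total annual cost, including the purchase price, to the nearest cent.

TC* ≈ $10,022.52

Holding cost per unit per year at price C is H = 0.18·C.
Candidates are each tier's EOQ (if it falls in that tier) and each price-break quantity.
EOQ at $5.73 = 970.5 (feasible in tier 1): TC = 1,630×$5.73 + (1,630/970.5)×298 + (970.5/2)×0.18×$5.73 = $10,340.89.
EOQ at $5.51 = 989.7 < 1400, so use break Q=1400: TC = 1,630×$5.51 + (1,630/1400.0)×298 + (1400.0/2)×0.18×$5.51 = $10,022.52.
EOQ at $5.41 = 998.8 < 8100, so use break Q=8100: TC = 1,630×$5.41 + (1,630/8100.0)×298 + (8100.0/2)×0.18×$5.41 = $12,822.16.
Lowest total cost among the candidates is at Q = 1400.0.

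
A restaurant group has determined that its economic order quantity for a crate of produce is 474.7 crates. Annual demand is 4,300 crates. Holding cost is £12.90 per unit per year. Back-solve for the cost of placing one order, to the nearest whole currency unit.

Squaring Q* = √(2DS/H) gives Q*² = 2DS/H.
From Q* = √(2DS/H): S = Q*²H / (2D) = 474.7² × 12.9 / (2 × 4,300) = 338.0101.

S ≈ £338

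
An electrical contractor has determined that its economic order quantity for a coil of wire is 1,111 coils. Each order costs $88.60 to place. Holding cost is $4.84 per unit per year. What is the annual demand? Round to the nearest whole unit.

D ≈ 33,714 coils per year

Squaring Q* = √(2DS/H) gives Q*² = 2DS/H.
From Q* = √(2DS/H): D = Q*²H / (2S) = 1,111² × 4.84 / (2 × 88.6) = 33713.960.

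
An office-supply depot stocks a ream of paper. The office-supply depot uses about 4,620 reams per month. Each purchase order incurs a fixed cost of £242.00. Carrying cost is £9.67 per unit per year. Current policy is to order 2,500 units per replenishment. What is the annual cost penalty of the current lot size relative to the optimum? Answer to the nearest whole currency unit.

Annual demand D = 4,620 × 12 = 55,440.
EOQ = √(2DS/H) = √(2 × 55,440 × 242 / 9.67) ≈ 1665.79.
Cost at Q* = (D/Q*)S + (Q*/2)H = √(2DSH) ≈ £16,108.22.
Cost at Q = 2,500: (55,440/2,500)×242 + (2,500/2)×9.67 = £5,366.59 + £12,087.50 = £17,454.09.
Excess = £17,454.09 − £16,108.22 = £1,345.87.

Extra cost ≈ £1,346 per year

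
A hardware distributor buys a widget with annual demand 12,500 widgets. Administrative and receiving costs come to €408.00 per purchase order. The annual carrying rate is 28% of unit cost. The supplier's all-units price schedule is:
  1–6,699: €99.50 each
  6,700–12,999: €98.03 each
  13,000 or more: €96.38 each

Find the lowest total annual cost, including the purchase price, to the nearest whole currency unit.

Holding cost per unit per year at price C is H = 0.28·C.
Evaluate total cost at each tier's feasible EOQ or, if the EOQ is below the tier, at the tier's minimum quantity.
EOQ at €99.50 = 605.1 (feasible in tier 1): TC = 12,500×€99.50 + (12,500/605.1)×408 + (605.1/2)×0.28×€99.50 = €1,260,607.40.
EOQ at €98.03 = 609.6 < 6700, so use break Q=6700: TC = 12,500×€98.03 + (12,500/6700.0)×408 + (6700.0/2)×0.28×€98.03 = €1,318,088.33.
EOQ at €96.38 = 614.8 < 13000, so use break Q=13000: TC = 12,500×€96.38 + (12,500/13000.0)×408 + (13000.0/2)×0.28×€96.38 = €1,380,553.91.
Lowest total cost among the candidates is at Q = 605.1.

TC* ≈ €1,260,607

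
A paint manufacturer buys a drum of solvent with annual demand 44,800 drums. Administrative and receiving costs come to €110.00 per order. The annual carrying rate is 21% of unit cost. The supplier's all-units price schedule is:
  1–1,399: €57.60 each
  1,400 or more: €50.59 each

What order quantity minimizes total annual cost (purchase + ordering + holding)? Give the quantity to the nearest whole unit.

Q* ≈ 1,400 drums

Holding cost per unit per year at price C is H = 0.21·C.
For each price level, check whether its EOQ is feasible; otherwise the best quantity at that price is the breakpoint.
EOQ at €57.60 = 902.7 (feasible in tier 1): TC = 44,800×€57.60 + (44,800/902.7)×110 + (902.7/2)×0.21×€57.60 = €2,591,398.71.
EOQ at €50.59 = 963.2 < 1400, so use break Q=1400: TC = 44,800×€50.59 + (44,800/1400.0)×110 + (1400.0/2)×0.21×€50.59 = €2,277,388.73.
Lowest total cost is €2,277,388.73 at Q = 1400.0.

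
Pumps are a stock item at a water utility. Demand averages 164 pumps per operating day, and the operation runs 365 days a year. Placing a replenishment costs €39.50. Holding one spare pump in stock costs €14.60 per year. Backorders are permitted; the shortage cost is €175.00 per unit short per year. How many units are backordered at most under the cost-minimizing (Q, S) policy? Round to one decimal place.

Annual demand D = 164 × 365 = 59,860.
With planned backorders, Q* = √(2DS/H) · √((H+B)/B).
√(2DS/H) = √(2 × 59,860 × 39.5 / 14.6) = 569.122.
√((H+B)/B) = √((14.6+175)/175) = 1.0409.
Q* ≈ 592.387.
S* = Q* · H/(H+B) = 592.387 × 14.6/189.6 ≈ 45.616.

S* ≈ 45.6 pumps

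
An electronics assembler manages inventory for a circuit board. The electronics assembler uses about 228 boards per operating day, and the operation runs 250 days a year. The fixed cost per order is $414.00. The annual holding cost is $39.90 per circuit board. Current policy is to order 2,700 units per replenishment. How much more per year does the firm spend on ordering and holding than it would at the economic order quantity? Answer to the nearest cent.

Extra cost ≈ $19,210.06 per year

Annual demand D = 228 × 250 = 57,000.
EOQ = √(2DS/H) = √(2 × 57,000 × 414 / 39.9) ≈ 1087.59.
Cost at Q* = (D/Q*)S + (Q*/2)H = √(2DSH) ≈ $43,394.94.
Cost at Q = 2,700: (57,000/2,700)×414 + (2,700/2)×39.9 = $8,740.00 + $53,865.00 = $62,605.00.
Excess = $62,605.00 − $43,394.94 = $19,210.06.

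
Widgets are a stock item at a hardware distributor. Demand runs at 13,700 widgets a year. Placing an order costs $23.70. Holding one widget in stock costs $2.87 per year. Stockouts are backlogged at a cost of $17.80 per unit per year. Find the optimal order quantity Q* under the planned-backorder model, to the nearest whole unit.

With planned backorders, Q* = √(2DS/H) · √((H+B)/B).
√(2DS/H) = √(2 × 13,700 × 23.7 / 2.87) = 475.673.
√((H+B)/B) = √((2.87+17.8)/17.8) = 1.0776.
Q* ≈ 512.588.

Q* ≈ 513 widgets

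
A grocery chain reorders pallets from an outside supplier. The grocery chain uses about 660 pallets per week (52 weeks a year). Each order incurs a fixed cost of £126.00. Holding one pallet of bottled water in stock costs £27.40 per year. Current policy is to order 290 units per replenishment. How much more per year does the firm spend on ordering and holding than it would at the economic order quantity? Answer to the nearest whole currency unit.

Extra cost ≈ £3,491 per year

Annual demand D = 660 × 52 = 34,320.
EOQ = √(2DS/H) = √(2 × 34,320 × 126 / 27.4) ≈ 561.82.
Cost at Q* = (D/Q*)S + (Q*/2)H = √(2DSH) ≈ £15,393.92.
Cost at Q = 290: (34,320/290)×126 + (290/2)×27.4 = £14,911.45 + £3,973.00 = £18,884.45.
Excess = £18,884.45 − £15,393.92 = £3,490.53.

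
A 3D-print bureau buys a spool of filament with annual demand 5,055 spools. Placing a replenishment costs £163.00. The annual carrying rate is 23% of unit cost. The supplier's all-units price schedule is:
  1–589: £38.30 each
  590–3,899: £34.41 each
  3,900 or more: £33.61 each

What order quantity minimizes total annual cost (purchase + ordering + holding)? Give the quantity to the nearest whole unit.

Q* ≈ 590 spools

Holding cost per unit per year at price C is H = 0.23·C.
Evaluate total cost at each tier's feasible EOQ or, if the EOQ is below the tier, at the tier's minimum quantity.
EOQ at £38.30 = 432.5 (feasible in tier 1): TC = 5,055×£38.30 + (5,055/432.5)×163 + (432.5/2)×0.23×£38.30 = £197,416.57.
EOQ at £34.41 = 456.3 < 590, so use break Q=590: TC = 5,055×£34.41 + (5,055/590.0)×163 + (590.0/2)×0.23×£34.41 = £177,673.82.
EOQ at £33.61 = 461.7 < 3900, so use break Q=3900: TC = 5,055×£33.61 + (5,055/3900.0)×163 + (3900.0/2)×0.23×£33.61 = £185,183.91.
Lowest total cost is £177,673.82 at Q = 590.0.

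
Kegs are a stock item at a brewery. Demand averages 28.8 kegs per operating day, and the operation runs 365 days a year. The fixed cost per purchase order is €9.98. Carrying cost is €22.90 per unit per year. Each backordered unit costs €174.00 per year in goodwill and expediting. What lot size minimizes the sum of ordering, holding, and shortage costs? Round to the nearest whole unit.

Annual demand D = 28.8 × 365 = 10,512.
With planned backorders, Q* = √(2DS/H) · √((H+B)/B).
√(2DS/H) = √(2 × 10,512 × 9.98 / 22.9) = 95.721.
√((H+B)/B) = √((22.9+174)/174) = 1.0638.
Q* ≈ 101.825.

Q* ≈ 102 kegs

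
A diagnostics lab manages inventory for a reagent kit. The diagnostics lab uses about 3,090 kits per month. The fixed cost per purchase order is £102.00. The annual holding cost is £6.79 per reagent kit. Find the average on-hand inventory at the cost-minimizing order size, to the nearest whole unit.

Average inventory ≈ 528 kits

Annual demand D = 3,090 × 12 = 37,080.
The optimal lot size = √(2DS/H) = √(2 × 37,080 × 102 / 6.79) ≈ 1055.48.
Average inventory = Q*/2 ≈ 1055.48 / 2 = 527.740.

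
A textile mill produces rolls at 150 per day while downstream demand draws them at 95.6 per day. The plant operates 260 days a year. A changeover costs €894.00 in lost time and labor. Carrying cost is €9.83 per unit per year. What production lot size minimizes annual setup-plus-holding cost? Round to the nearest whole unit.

Annual demand D = 95.6 × 260 = 24,856.
Production build-up factor (1 − d/p) = 1 − 95.6/150 = 0.3627.
Q* = √(2DS / (H(1 − d/p))) = √(2 × 24,856 × 894 / (9.83 × 0.3627)).
= √(44,442,528 / 3.565) ≈ 3530.765.

Q* ≈ 3,531 rolls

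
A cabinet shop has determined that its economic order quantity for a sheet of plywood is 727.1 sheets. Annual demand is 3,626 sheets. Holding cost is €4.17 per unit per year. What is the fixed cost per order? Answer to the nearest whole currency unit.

Squaring Q* = √(2DS/H) gives Q*² = 2DS/H.
From Q* = √(2DS/H): S = Q*²H / (2D) = 727.1² × 4.17 / (2 × 3,626) = 303.9951.

S ≈ €304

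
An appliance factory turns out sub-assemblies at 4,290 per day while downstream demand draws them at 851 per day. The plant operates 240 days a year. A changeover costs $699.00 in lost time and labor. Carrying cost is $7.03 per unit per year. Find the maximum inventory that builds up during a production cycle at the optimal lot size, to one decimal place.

Annual demand D = 851 × 240 = 204,240.
Production build-up factor (1 − d/p) = 1 − 851/4,290 = 0.8016.
Q* = √(2DS / (H(1 − d/p))) = √(2 × 204,240 × 699 / (7.03 × 0.8016)).
= √(285,527,520 / 5.6355) ≈ 7118.015.
Maximum inventory = Q*(1 − d/p) = 7118.015 × 0.8016 ≈ 5706.026.

I_max ≈ 5,706.0 sub-assemblies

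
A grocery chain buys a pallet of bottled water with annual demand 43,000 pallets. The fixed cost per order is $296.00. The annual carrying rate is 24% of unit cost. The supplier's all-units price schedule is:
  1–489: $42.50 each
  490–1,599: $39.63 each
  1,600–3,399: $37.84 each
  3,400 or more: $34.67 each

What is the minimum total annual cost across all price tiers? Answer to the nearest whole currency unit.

TC* ≈ $1,508,699

Holding cost per unit per year at price C is H = 0.24·C.
For each price level, check whether its EOQ is feasible; otherwise the best quantity at that price is the breakpoint.
Tier 1 ($42.50): EOQ = 1579.8 exceeds tier's upper bound 489, so this tier is dominated.
Tier 2 ($39.63): EOQ = 1636.0 exceeds tier's upper bound 1599, so this tier is dominated.
EOQ at $37.84 = 1674.2 (feasible in tier 3): TC = 43,000×$37.84 + (43,000/1674.2)×296 + (1674.2/2)×0.24×$37.84 = $1,642,324.64.
EOQ at $34.67 = 1749.1 < 3400, so use break Q=3400: TC = 43,000×$34.67 + (43,000/3400.0)×296 + (3400.0/2)×0.24×$34.67 = $1,508,698.89.
Lowest total cost among the candidates is at Q = 3400.0.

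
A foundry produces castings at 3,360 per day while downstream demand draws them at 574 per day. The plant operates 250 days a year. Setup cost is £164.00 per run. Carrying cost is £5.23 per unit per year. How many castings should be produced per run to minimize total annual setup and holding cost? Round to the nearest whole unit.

Q* ≈ 3,295 castings

Annual demand D = 574 × 250 = 143,500.
Production build-up factor (1 − d/p) = 1 − 574/3,360 = 0.8292.
Q* = √(2DS / (H(1 − d/p))) = √(2 × 143,500 × 164 / (5.23 × 0.8292)).
= √(47,068,000 / 4.3365) ≈ 3294.512.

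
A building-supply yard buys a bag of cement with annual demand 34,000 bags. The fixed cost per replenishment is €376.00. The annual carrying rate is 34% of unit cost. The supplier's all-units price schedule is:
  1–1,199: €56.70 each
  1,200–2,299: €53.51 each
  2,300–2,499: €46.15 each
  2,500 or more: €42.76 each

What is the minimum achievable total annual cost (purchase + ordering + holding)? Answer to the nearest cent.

TC* ≈ €1,477,126.60

Holding cost per unit per year at price C is H = 0.34·C.
For each price level, check whether its EOQ is feasible; otherwise the best quantity at that price is the breakpoint.
EOQ at €56.70 = 1151.6 (feasible in tier 1): TC = 34,000×€56.70 + (34,000/1151.6)×376 + (1151.6/2)×0.34×€56.70 = €1,950,001.35.
EOQ at €53.51 = 1185.5 < 1200, so use break Q=1200: TC = 34,000×€53.51 + (34,000/1200.0)×376 + (1200.0/2)×0.34×€53.51 = €1,840,909.37.
EOQ at €46.15 = 1276.5 < 2300, so use break Q=2300: TC = 34,000×€46.15 + (34,000/2300.0)×376 + (2300.0/2)×0.34×€46.15 = €1,592,702.91.
EOQ at €42.76 = 1326.1 < 2500, so use break Q=2500: TC = 34,000×€42.76 + (34,000/2500.0)×376 + (2500.0/2)×0.34×€42.76 = €1,477,126.60.
Lowest total cost among the candidates is at Q = 2500.0.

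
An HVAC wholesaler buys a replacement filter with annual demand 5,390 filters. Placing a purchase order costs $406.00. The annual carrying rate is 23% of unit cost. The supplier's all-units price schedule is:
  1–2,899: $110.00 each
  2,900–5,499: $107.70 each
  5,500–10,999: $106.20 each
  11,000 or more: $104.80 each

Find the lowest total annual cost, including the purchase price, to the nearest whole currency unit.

TC* ≈ $603,423

Holding cost per unit per year at price C is H = 0.23·C.
Evaluate total cost at each tier's feasible EOQ or, if the EOQ is below the tier, at the tier's minimum quantity.
EOQ at $110.00 = 415.9 (feasible in tier 1): TC = 5,390×$110.00 + (5,390/415.9)×406 + (415.9/2)×0.23×$110.00 = $603,422.83.
EOQ at $107.70 = 420.3 < 2900, so use break Q=2900: TC = 5,390×$107.70 + (5,390/2900.0)×406 + (2900.0/2)×0.23×$107.70 = $617,175.55.
EOQ at $106.20 = 423.3 < 5500, so use break Q=5500: TC = 5,390×$106.20 + (5,390/5500.0)×406 + (5500.0/2)×0.23×$106.20 = $639,987.38.
EOQ at $104.80 = 426.1 < 11000, so use break Q=11000: TC = 5,390×$104.80 + (5,390/11000.0)×406 + (11000.0/2)×0.23×$104.80 = $697,642.94.
Lowest total cost among the candidates is at Q = 415.9.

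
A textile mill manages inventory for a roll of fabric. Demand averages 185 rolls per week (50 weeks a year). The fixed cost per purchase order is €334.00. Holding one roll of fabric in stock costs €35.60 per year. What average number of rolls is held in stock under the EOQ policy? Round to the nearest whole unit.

Annual demand D = 185 × 50 = 9,250.
The optimal lot size = √(2DS/H) = √(2 × 9,250 × 334 / 35.6) ≈ 416.61.
Average inventory = Q*/2 ≈ 416.61 / 2 = 208.307.

Average inventory ≈ 208 rolls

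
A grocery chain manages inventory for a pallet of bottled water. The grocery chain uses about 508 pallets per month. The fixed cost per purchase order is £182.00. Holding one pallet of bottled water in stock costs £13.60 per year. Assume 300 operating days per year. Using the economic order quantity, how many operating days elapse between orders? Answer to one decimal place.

Annual demand D = 508 × 12 = 6,096.
EOQ = √(2DS/H) = √(2 × 6,096 × 182 / 13.6) ≈ 403.93.
Cycle time = Q*/D × 300 = 403.93 / 6,096 × 300 ≈ 19.878 days.

T ≈ 19.9 days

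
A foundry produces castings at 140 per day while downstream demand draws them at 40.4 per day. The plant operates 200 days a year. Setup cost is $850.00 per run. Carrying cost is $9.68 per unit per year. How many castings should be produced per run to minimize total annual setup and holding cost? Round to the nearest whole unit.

Annual demand D = 40.4 × 200 = 8,080.
Production build-up factor (1 − d/p) = 1 − 40.4/140 = 0.7114.
Q* = √(2DS / (H(1 − d/p))) = √(2 × 8,080 × 850 / (9.68 × 0.7114)).
= √(13,736,000 / 6.8866) ≈ 1412.300.

Q* ≈ 1,412 castings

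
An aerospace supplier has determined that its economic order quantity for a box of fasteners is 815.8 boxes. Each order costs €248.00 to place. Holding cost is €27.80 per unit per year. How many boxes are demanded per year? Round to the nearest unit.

D ≈ 37,302 boxes per year

Squaring Q* = √(2DS/H) gives Q*² = 2DS/H.
From Q* = √(2DS/H): D = Q*²H / (2S) = 815.8² × 27.8 / (2 × 248) = 37301.863.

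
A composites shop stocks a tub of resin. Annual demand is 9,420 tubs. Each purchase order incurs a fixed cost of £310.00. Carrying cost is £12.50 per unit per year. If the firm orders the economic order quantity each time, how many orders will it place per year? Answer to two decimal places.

N ≈ 13.78 orders per year

Q* = √(2DS/H) = √(2 × 9,420 × 310 / 12.5) ≈ 683.54.
Orders per year = D / Q* = 9,420 / 683.54 ≈ 13.781.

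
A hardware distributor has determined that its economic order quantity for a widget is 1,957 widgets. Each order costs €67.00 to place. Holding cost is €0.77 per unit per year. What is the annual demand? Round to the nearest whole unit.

D ≈ 22,007 widgets per year

Invert the EOQ relation Q*² = 2DS/H.
From Q* = √(2DS/H): D = Q*²H / (2S) = 1,957² × 0.77 / (2 × 67) = 22007.341.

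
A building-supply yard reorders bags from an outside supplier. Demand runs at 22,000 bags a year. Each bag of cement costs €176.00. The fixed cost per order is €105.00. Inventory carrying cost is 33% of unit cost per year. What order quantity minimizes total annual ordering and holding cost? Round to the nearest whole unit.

Q* ≈ 282 bags

Holding cost H = 0.33 × €176.00 = €58.0800 per unit per year.
EOQ = √(2DS / H) = √(2 × 22,000 × 105 / 58.08).
= √(4,620,000 / 58.08) = √79,545.4545 ≈ 282.038.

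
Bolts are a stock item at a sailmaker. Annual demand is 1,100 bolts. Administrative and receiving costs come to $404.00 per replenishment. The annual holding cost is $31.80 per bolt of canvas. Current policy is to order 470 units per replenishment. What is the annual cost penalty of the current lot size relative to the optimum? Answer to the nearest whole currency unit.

EOQ = √(2DS/H) = √(2 × 1,100 × 404 / 31.8) ≈ 167.18.
Cost at Q* = (D/Q*)S + (Q*/2)H = √(2DSH) ≈ $5,316.37.
Cost at Q = 470: (1,100/470)×404 + (470/2)×31.8 = $945.53 + $7,473.00 = $8,418.53.
Excess = $8,418.53 − $5,316.37 = $3,102.16.

Extra cost ≈ $3,102 per year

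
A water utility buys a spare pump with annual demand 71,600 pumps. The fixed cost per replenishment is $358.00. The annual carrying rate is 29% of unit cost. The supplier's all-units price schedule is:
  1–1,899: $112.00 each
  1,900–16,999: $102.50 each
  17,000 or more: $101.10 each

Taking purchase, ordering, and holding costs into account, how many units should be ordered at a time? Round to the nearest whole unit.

Holding cost per unit per year at price C is H = 0.29·C.
Candidates are each tier's EOQ (if it falls in that tier) and each price-break quantity.
EOQ at $112.00 = 1256.3 (feasible in tier 1): TC = 71,600×$112.00 + (71,600/1256.3)×358 + (1256.3/2)×0.29×$112.00 = $8,060,005.72.
EOQ at $102.50 = 1313.3 < 1900, so use break Q=1900: TC = 71,600×$102.50 + (71,600/1900.0)×358 + (1900.0/2)×0.29×$102.50 = $7,380,729.70.
EOQ at $101.10 = 1322.3 < 17000, so use break Q=17000: TC = 71,600×$101.10 + (71,600/17000.0)×358 + (17000.0/2)×0.29×$101.10 = $7,489,479.31.
Lowest total cost is $7,380,729.70 at Q = 1900.0.

Q* ≈ 1,900 pumps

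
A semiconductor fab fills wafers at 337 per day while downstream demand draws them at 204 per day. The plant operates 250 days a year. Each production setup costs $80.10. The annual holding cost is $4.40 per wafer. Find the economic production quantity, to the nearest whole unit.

Annual demand D = 204 × 250 = 51,000.
Production build-up factor (1 − d/p) = 1 − 204/337 = 0.3947.
Q* = √(2DS / (H(1 − d/p))) = √(2 × 51,000 × 80.1 / (4.4 × 0.3947)).
= √(8,170,200 / 1.7365) ≈ 2169.098.

Q* ≈ 2,169 wafers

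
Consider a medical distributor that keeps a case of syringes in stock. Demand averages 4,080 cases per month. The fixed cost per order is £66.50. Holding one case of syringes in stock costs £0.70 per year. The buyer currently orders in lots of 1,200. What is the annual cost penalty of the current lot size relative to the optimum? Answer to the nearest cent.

Extra cost ≈ £998.21 per year

Annual demand D = 4,080 × 12 = 48,960.
EOQ = √(2DS/H) = √(2 × 48,960 × 66.5 / 0.7) ≈ 3049.98.
Cost at Q* = (D/Q*)S + (Q*/2)H = √(2DSH) ≈ £2,134.99.
Cost at Q = 1,200: (48,960/1,200)×66.5 + (1,200/2)×0.7 = £2,713.20 + £420.00 = £3,133.20.
Excess = £3,133.20 − £2,134.99 = £998.21.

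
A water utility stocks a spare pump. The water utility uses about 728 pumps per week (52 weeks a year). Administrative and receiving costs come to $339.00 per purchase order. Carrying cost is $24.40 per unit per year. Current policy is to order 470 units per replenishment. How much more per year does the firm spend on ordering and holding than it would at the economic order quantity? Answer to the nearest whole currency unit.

Annual demand D = 728 × 52 = 37,856.
EOQ = √(2DS/H) = √(2 × 37,856 × 339 / 24.4) ≈ 1025.62.
Cost at Q* = (D/Q*)S + (Q*/2)H = √(2DSH) ≈ $25,025.17.
Cost at Q = 470: (37,856/470)×339 + (470/2)×24.4 = $27,304.65 + $5,734.00 = $33,038.65.
Excess = $33,038.65 − $25,025.17 = $8,013.47.

Extra cost ≈ $8,013 per year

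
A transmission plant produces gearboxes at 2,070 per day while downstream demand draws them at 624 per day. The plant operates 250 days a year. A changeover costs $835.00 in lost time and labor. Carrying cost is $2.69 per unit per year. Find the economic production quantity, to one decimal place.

Q* ≈ 11,774.6 gearboxes

Annual demand D = 624 × 250 = 156,000.
Production build-up factor (1 − d/p) = 1 − 624/2,070 = 0.6986.
Q* = √(2DS / (H(1 − d/p))) = √(2 × 156,000 × 835 / (2.69 × 0.6986)).
= √(260,520,000 / 1.8791) ≈ 11774.580.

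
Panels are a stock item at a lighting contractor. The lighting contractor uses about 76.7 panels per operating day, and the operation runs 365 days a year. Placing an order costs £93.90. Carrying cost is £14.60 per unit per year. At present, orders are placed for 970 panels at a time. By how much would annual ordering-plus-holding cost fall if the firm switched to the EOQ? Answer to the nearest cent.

Extra cost ≈ £1,029.78 per year

Annual demand D = 76.7 × 365 = 27,995.5.
EOQ = √(2DS/H) = √(2 × 27,995.5 × 93.9 / 14.6) ≈ 600.09.
Cost at Q* = (D/Q*)S + (Q*/2)H = √(2DSH) ≈ £8,761.30.
Cost at Q = 970: (27,995.5/970)×93.9 + (970/2)×14.6 = £2,710.08 + £7,081.00 = £9,791.08.
Excess = £9,791.08 − £8,761.30 = £1,029.78.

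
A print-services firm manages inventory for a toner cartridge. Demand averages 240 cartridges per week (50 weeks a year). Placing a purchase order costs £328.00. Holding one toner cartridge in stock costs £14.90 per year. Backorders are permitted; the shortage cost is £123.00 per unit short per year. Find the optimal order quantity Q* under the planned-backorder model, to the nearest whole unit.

Q* ≈ 770 cartridges

Annual demand D = 240 × 50 = 12,000.
With planned backorders, Q* = √(2DS/H) · √((H+B)/B).
√(2DS/H) = √(2 × 12,000 × 328 / 14.9) = 726.858.
√((H+B)/B) = √((14.9+123)/123) = 1.0588.
Q* ≈ 769.625.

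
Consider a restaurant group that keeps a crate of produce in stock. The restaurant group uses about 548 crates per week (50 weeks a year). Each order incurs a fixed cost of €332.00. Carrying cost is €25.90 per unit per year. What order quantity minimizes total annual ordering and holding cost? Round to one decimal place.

Annual demand D = 548 × 50 = 27,400.
EOQ = √(2DS / H) = √(2 × 27,400 × 332 / 25.9).
= √(18,193,600 / 25.9) = √702,455.5985 ≈ 838.126.

Q* ≈ 838.1 crates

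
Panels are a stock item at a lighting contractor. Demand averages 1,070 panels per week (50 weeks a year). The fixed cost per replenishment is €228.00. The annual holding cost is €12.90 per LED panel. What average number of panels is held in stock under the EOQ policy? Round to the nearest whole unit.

Annual demand D = 1,070 × 50 = 53,500.
The optimal lot size = √(2DS/H) = √(2 × 53,500 × 228 / 12.9) ≈ 1375.20.
Average inventory = Q*/2 ≈ 1375.20 / 2 = 687.598.

Average inventory ≈ 688 panels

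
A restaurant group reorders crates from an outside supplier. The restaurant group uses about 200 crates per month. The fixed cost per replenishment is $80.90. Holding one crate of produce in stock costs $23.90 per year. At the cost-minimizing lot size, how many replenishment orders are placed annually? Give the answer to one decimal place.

Annual demand D = 200 × 12 = 2,400.
EOQ = √(2DS/H) = √(2 × 2,400 × 80.9 / 23.9) ≈ 127.47.
Orders per year = D / Q* = 2,400 / 127.47 ≈ 18.828.

N ≈ 18.8 orders per year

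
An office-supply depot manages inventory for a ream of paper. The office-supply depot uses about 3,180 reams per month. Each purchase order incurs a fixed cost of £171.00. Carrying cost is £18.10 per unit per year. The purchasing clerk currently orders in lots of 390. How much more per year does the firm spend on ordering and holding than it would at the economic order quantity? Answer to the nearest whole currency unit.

Extra cost ≈ £4,892 per year

Annual demand D = 3,180 × 12 = 38,160.
EOQ = √(2DS/H) = √(2 × 38,160 × 171 / 18.1) ≈ 849.14.
Cost at Q* = (D/Q*)S + (Q*/2)H = √(2DSH) ≈ £15,369.39.
Cost at Q = 390: (38,160/390)×171 + (390/2)×18.1 = £16,731.69 + £3,529.50 = £20,261.19.
Excess = £20,261.19 − £15,369.39 = £4,891.81.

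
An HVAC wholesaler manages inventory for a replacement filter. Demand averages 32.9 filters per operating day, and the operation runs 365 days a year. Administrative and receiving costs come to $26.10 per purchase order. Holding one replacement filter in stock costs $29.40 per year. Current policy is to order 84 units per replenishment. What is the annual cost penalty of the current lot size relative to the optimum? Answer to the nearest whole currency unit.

Annual demand D = 32.9 × 365 = 12,008.5.
EOQ = √(2DS/H) = √(2 × 12,008.5 × 26.1 / 29.4) ≈ 146.02.
Cost at Q* = (D/Q*)S + (Q*/2)H = √(2DSH) ≈ $4,292.92.
Cost at Q = 84: (12,008.5/84)×26.1 + (84/2)×29.4 = $3,731.21 + $1,234.80 = $4,966.01.
Excess = $4,966.01 − $4,292.92 = $673.09.

Extra cost ≈ $673 per year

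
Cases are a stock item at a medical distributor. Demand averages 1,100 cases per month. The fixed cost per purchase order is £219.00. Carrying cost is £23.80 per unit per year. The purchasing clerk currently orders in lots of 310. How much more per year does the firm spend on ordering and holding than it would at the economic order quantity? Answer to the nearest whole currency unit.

Annual demand D = 1,100 × 12 = 13,200.
EOQ = √(2DS/H) = √(2 × 13,200 × 219 / 23.8) ≈ 492.87.
Cost at Q* = (D/Q*)S + (Q*/2)H = √(2DSH) ≈ £11,730.39.
Cost at Q = 310: (13,200/310)×219 + (310/2)×23.8 = £9,325.16 + £3,689.00 = £13,014.16.
Excess = £13,014.16 − £11,730.39 = £1,283.77.

Extra cost ≈ £1,284 per year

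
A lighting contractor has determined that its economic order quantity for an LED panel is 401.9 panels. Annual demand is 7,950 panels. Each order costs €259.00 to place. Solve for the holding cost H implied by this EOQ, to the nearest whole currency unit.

Squaring Q* = √(2DS/H) gives Q*² = 2DS/H.
From Q* = √(2DS/H): H = 2DS / Q*² = 2 × 7,950 × 259 / 401.9² = 25.4953.

H ≈ €25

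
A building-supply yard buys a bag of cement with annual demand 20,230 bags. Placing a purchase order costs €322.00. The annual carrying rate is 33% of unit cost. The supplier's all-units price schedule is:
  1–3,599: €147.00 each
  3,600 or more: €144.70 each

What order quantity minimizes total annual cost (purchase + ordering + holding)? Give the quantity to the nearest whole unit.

Holding cost per unit per year at price C is H = 0.33·C.
For each price level, check whether its EOQ is feasible; otherwise the best quantity at that price is the breakpoint.
EOQ at €147.00 = 518.2 (feasible in tier 1): TC = 20,230×€147.00 + (20,230/518.2)×322 + (518.2/2)×0.33×€147.00 = €2,998,949.49.
EOQ at €144.70 = 522.3 < 3600, so use break Q=3600: TC = 20,230×€144.70 + (20,230/3600.0)×322 + (3600.0/2)×0.33×€144.70 = €3,015,042.26.
Lowest total cost is €2,998,949.49 at Q = 518.2.

Q* ≈ 518 bags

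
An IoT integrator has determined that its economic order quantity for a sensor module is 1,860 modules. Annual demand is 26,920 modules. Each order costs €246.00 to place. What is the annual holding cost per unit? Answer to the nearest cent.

H ≈ €3.83

The basic EOQ model gives Q* = √(2DS/H); rearrange for the unknown.
From Q* = √(2DS/H): H = 2DS / Q*² = 2 × 26,920 × 246 / 1,860² = 3.8284.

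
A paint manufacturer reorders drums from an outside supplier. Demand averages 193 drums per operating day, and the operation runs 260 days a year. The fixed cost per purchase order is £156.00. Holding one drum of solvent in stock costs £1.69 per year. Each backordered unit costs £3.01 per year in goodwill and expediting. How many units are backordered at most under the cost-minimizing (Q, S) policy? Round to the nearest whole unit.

S* ≈ 1,368 drums

Annual demand D = 193 × 260 = 50,180.
With planned backorders, Q* = √(2DS/H) · √((H+B)/B).
√(2DS/H) = √(2 × 50,180 × 156 / 1.69) = 3043.682.
√((H+B)/B) = √((1.69+3.01)/3.01) = 1.2496.
Q* ≈ 3803.338.
S* = Q* · H/(H+B) = 3803.338 × 1.69/4.7 ≈ 1367.583.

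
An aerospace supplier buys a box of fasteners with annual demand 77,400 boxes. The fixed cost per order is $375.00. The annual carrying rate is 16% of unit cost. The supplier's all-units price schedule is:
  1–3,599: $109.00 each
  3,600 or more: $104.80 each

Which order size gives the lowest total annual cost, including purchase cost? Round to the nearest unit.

Holding cost per unit per year at price C is H = 0.16·C.
Candidates are each tier's EOQ (if it falls in that tier) and each price-break quantity.
EOQ at $109.00 = 1824.4 (feasible in tier 1): TC = 77,400×$109.00 + (77,400/1824.4)×375 + (1824.4/2)×0.16×$109.00 = $8,468,418.11.
EOQ at $104.80 = 1860.6 < 3600, so use break Q=3600: TC = 77,400×$104.80 + (77,400/3600.0)×375 + (3600.0/2)×0.16×$104.80 = $8,149,764.90.
Lowest total cost is $8,149,764.90 at Q = 3600.0.

Q* ≈ 3,600 boxes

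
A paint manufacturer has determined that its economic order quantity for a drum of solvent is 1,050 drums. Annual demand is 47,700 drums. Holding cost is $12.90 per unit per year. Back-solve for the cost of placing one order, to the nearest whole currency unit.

The basic EOQ model gives Q* = √(2DS/H); rearrange for the unknown.
From Q* = √(2DS/H): S = Q*²H / (2D) = 1,050² × 12.9 / (2 × 47,700) = 149.0802.

S ≈ $149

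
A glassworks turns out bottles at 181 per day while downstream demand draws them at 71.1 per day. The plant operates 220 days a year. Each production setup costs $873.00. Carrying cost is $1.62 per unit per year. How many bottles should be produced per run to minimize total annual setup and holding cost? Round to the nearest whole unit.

Q* ≈ 5,269 bottles

Annual demand D = 71.1 × 220 = 15,642.
Production build-up factor (1 − d/p) = 1 − 71.1/181 = 0.6072.
Q* = √(2DS / (H(1 − d/p))) = √(2 × 15,642 × 873 / (1.62 × 0.6072)).
= √(27,310,932 / 0.9836) ≈ 5269.279.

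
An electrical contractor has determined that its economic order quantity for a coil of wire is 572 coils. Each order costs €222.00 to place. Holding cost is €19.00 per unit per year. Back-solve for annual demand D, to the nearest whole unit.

D ≈ 14,001 coils per year

Squaring Q* = √(2DS/H) gives Q*² = 2DS/H.
From Q* = √(2DS/H): D = Q*²H / (2S) = 572² × 19 / (2 × 222) = 14001.117.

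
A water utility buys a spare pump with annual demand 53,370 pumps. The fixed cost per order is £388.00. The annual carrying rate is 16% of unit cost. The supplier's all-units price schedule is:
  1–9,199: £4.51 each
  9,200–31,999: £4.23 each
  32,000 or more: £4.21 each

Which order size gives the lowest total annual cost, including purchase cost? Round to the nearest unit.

Holding cost per unit per year at price C is H = 0.16·C.
Candidates are each tier's EOQ (if it falls in that tier) and each price-break quantity.
EOQ at £4.51 = 7575.8 (feasible in tier 1): TC = 53,370×£4.51 + (53,370/7575.8)×388 + (7575.8/2)×0.16×£4.51 = £246,165.43.
EOQ at £4.23 = 7822.6 < 9200, so use break Q=9200: TC = 53,370×£4.23 + (53,370/9200.0)×388 + (9200.0/2)×0.16×£4.23 = £231,119.20.
EOQ at £4.21 = 7841.1 < 32000, so use break Q=32000: TC = 53,370×£4.21 + (53,370/32000.0)×388 + (32000.0/2)×0.16×£4.21 = £236,112.41.
Lowest total cost is £231,119.20 at Q = 9200.0.

Q* ≈ 9,200 pumps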